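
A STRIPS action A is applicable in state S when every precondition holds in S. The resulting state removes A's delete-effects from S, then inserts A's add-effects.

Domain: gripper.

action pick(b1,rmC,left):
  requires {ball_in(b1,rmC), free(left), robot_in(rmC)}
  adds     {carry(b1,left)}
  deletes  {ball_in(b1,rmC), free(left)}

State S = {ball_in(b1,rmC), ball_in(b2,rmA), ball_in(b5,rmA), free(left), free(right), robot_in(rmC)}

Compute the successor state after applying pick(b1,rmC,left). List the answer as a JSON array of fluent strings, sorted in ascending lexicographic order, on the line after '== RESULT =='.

Progress:
  pre ⊆ S: {ball_in(b1,rmC), free(left), robot_in(rmC)} ⊆ S  — applicable
  S \ del = {ball_in(b2,rmA), ball_in(b5,rmA), free(right), robot_in(rmC)}
  ∪ add   = {ball_in(b2,rmA), ball_in(b5,rmA), carry(b1,left), free(right), robot_in(rmC)}

== RESULT ==
["ball_in(b2,rmA)", "ball_in(b5,rmA)", "carry(b1,left)", "free(right)", "robot_in(rmC)"]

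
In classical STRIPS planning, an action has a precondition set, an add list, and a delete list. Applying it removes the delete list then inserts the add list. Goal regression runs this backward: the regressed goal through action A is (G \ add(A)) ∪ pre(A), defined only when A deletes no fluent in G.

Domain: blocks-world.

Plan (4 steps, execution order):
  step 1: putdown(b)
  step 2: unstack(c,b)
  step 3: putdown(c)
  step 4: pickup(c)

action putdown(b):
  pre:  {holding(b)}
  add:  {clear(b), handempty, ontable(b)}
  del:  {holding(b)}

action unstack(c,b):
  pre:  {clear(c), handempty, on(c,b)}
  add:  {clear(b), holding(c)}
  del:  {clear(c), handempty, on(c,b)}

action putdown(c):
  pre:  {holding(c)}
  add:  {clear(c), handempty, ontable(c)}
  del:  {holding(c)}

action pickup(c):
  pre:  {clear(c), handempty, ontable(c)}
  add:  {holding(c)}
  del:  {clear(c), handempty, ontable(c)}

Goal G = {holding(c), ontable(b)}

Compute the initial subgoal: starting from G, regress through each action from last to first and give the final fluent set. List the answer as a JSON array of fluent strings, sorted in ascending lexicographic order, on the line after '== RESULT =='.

Regress step by step:
  through step 4 (pickup(c)): drop {holding(c)}, keep {ontable(b)}, require {clear(c), handempty, ontable(c)}
    → {clear(c), handempty, ontable(b), ontable(c)}
  through step 3 (putdown(c)): drop {clear(c), handempty, ontable(c)}, keep {ontable(b)}, require {holding(c)}
    → {holding(c), ontable(b)}
  through step 2 (unstack(c,b)): drop {holding(c)}, keep {ontable(b)}, require {clear(c), handempty, on(c,b)}
    → {clear(c), handempty, on(c,b), ontable(b)}
  through step 1 (putdown(b)): drop {handempty, ontable(b)}, keep {clear(c), on(c,b)}, require {holding(b)}
    → {clear(c), holding(b), on(c,b)}

== RESULT ==
["clear(c)", "holding(b)", "on(c,b)"]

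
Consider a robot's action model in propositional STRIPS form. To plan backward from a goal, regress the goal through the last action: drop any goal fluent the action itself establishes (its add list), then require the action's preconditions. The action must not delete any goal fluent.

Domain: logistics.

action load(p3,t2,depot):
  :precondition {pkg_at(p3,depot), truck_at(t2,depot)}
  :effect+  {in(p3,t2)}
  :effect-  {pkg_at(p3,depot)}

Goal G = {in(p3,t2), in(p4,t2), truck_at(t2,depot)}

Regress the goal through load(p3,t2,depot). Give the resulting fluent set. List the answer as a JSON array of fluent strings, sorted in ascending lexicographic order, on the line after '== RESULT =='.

Regress:
  G ∩ del = {}  (empty — regression defined)
  G \ add = {in(p3,t2), in(p4,t2), truck_at(t2,depot)} \ {in(p3,t2)} = {in(p4,t2), truck_at(t2,depot)}
  ∪ pre   = {in(p4,t2), truck_at(t2,depot)} ∪ {pkg_at(p3,depot), truck_at(t2,depot)}
          = {in(p4,t2), pkg_at(p3,depot), truck_at(t2,depot)}

== RESULT ==
["in(p4,t2)", "pkg_at(p3,depot)", "truck_at(t2,depot)"]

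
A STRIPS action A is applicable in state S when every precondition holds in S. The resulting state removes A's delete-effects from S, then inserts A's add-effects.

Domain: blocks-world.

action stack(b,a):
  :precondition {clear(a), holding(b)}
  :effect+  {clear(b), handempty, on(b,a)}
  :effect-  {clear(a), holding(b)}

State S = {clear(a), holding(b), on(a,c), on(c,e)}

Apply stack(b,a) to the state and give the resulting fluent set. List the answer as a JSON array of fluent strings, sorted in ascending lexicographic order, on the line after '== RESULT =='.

Compute (S \ del) ∪ add:
  pre ⊆ S: {clear(a), holding(b)} ⊆ S  — applicable
  S \ del = {on(a,c), on(c,e)}
  ∪ add   = {clear(b), handempty, on(a,c), on(b,a), on(c,e)}

== RESULT ==
["clear(b)", "handempty", "on(a,c)", "on(b,a)", "on(c,e)"]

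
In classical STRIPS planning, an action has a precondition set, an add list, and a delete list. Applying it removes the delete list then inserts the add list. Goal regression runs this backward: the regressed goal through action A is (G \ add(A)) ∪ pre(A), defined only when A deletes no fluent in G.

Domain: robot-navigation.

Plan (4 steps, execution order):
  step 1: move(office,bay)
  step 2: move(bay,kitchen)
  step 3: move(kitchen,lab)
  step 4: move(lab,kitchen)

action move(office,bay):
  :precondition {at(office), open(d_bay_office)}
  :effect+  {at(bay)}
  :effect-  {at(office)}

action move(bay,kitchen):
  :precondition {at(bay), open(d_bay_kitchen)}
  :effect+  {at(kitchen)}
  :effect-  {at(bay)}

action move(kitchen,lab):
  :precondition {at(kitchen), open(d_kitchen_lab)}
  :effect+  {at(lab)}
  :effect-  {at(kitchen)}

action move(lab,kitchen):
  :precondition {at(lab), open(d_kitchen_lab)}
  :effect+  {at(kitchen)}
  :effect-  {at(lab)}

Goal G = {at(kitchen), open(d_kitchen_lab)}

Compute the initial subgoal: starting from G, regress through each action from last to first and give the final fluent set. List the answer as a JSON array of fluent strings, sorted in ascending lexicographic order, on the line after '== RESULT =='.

Work backward from the goal:
  through step 4 (move(lab,kitchen)): drop {at(kitchen)}, keep {open(d_kitchen_lab)}, require {at(lab), open(d_kitchen_lab)}
    → {at(lab), open(d_kitchen_lab)}
  through step 3 (move(kitchen,lab)): drop {at(lab)}, keep {open(d_kitchen_lab)}, require {at(kitchen), open(d_kitchen_lab)}
    → {at(kitchen), open(d_kitchen_lab)}
  through step 2 (move(bay,kitchen)): drop {at(kitchen)}, keep {open(d_kitchen_lab)}, require {at(bay), open(d_bay_kitchen)}
    → {at(bay), open(d_bay_kitchen), open(d_kitchen_lab)}
  through step 1 (move(office,bay)): drop {at(bay)}, keep {open(d_bay_kitchen), open(d_kitchen_lab)}, require {at(office), open(d_bay_office)}
    → {at(office), open(d_bay_kitchen), open(d_bay_office), open(d_kitchen_lab)}

== RESULT ==
["at(office)", "open(d_bay_kitchen)", "open(d_bay_office)", "open(d_kitchen_lab)"]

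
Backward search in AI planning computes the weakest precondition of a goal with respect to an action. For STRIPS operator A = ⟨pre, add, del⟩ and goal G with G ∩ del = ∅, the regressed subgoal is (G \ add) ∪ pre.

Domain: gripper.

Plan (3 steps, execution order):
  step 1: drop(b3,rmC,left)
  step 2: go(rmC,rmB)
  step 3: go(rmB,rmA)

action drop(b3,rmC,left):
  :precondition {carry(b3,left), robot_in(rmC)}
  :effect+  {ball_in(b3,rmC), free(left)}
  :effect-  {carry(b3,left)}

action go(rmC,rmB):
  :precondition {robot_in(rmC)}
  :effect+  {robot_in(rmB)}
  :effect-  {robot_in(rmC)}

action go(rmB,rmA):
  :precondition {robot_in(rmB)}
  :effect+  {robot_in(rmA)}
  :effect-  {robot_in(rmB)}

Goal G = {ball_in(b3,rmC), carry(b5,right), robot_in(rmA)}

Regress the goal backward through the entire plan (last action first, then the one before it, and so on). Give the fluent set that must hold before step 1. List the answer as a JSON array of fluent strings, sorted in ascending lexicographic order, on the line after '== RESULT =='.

Work backward from the goal:
  through step 3 (go(rmB,rmA)): drop {robot_in(rmA)}, keep {ball_in(b3,rmC), carry(b5,right)}, require {robot_in(rmB)}
    → {ball_in(b3,rmC), carry(b5,right), robot_in(rmB)}
  through step 2 (go(rmC,rmB)): drop {robot_in(rmB)}, keep {ball_in(b3,rmC), carry(b5,right)}, require {robot_in(rmC)}
    → {ball_in(b3,rmC), carry(b5,right), robot_in(rmC)}
  through step 1 (drop(b3,rmC,left)): drop {ball_in(b3,rmC)}, keep {carry(b5,right), robot_in(rmC)}, require {carry(b3,left), robot_in(rmC)}
    → {carry(b3,left), carry(b5,right), robot_in(rmC)}

== RESULT ==
["carry(b3,left)", "carry(b5,right)", "robot_in(rmC)"]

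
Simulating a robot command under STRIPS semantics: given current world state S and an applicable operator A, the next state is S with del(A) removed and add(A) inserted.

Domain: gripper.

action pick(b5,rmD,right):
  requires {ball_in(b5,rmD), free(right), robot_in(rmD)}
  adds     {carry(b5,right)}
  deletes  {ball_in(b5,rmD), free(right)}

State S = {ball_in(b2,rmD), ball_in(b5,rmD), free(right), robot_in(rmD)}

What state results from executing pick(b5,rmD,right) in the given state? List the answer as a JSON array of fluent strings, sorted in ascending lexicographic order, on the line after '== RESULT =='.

Progress:
  pre ⊆ S: {ball_in(b5,rmD), free(right), robot_in(rmD)} ⊆ S  — applicable
  S \ del = {ball_in(b2,rmD), robot_in(rmD)}
  ∪ add   = {ball_in(b2,rmD), carry(b5,right), robot_in(rmD)}

== RESULT ==
["ball_in(b2,rmD)", "carry(b5,right)", "robot_in(rmD)"]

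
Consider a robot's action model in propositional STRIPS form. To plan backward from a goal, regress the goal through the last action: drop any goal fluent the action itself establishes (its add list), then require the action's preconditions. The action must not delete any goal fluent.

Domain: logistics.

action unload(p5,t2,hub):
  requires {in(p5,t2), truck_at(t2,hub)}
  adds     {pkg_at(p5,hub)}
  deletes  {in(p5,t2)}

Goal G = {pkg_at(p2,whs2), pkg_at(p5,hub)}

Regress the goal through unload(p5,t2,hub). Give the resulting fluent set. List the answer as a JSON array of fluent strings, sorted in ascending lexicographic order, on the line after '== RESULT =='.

Regress:
  G ∩ del = {}  (empty — regression defined)
  G \ add = {pkg_at(p2,whs2), pkg_at(p5,hub)} \ {pkg_at(p5,hub)} = {pkg_at(p2,whs2)}
  ∪ pre   = {pkg_at(p2,whs2)} ∪ {in(p5,t2), truck_at(t2,hub)}
          = {in(p5,t2), pkg_at(p2,whs2), truck_at(t2,hub)}

== RESULT ==
["in(p5,t2)", "pkg_at(p2,whs2)", "truck_at(t2,hub)"]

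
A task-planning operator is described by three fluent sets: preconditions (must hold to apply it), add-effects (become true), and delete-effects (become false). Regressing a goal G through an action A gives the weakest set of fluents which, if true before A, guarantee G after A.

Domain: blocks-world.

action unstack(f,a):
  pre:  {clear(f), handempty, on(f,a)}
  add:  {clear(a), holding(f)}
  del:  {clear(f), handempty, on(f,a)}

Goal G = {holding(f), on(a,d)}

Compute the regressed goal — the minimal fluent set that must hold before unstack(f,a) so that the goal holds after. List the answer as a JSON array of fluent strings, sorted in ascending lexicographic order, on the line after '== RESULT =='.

Regress:
  G ∩ del = {}  (empty — regression defined)
  G \ add = {holding(f), on(a,d)} \ {clear(a), holding(f)} = {on(a,d)}
  ∪ pre   = {on(a,d)} ∪ {clear(f), handempty, on(f,a)}
          = {clear(f), handempty, on(a,d), on(f,a)}

== RESULT ==
["clear(f)", "handempty", "on(a,d)", "on(f,a)"]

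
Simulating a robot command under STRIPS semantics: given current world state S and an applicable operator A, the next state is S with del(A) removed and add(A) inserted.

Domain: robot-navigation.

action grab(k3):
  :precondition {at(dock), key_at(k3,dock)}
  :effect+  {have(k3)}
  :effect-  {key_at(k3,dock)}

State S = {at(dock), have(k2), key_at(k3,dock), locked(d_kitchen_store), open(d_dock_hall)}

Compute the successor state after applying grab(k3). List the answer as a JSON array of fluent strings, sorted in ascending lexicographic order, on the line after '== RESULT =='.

Compute (S \ del) ∪ add:
  pre ⊆ S: {at(dock), key_at(k3,dock)} ⊆ S  — applicable
  S \ del = {at(dock), have(k2), locked(d_kitchen_store), open(d_dock_hall)}
  ∪ add   = {at(dock), have(k2), have(k3), locked(d_kitchen_store), open(d_dock_hall)}

== RESULT ==
["at(dock)", "have(k2)", "have(k3)", "locked(d_kitchen_store)", "open(d_dock_hall)"]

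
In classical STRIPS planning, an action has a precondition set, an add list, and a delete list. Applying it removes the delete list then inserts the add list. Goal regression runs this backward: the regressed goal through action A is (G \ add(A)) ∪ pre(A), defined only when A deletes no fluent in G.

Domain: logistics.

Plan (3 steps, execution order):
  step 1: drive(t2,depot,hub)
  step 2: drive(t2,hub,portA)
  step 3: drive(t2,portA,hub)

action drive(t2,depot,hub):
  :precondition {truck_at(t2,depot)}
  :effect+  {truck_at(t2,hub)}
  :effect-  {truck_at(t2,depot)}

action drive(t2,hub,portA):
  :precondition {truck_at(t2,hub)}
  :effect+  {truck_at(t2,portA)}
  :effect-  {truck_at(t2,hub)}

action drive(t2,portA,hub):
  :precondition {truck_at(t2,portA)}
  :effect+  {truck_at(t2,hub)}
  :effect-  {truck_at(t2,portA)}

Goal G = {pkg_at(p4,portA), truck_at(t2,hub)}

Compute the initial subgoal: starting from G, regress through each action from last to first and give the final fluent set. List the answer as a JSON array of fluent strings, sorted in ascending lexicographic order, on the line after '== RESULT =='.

Work backward from the goal:
  through step 3 (drive(t2,portA,hub)): drop {truck_at(t2,hub)}, keep {pkg_at(p4,portA)}, require {truck_at(t2,portA)}
    → {pkg_at(p4,portA), truck_at(t2,portA)}
  through step 2 (drive(t2,hub,portA)): drop {truck_at(t2,portA)}, keep {pkg_at(p4,portA)}, require {truck_at(t2,hub)}
    → {pkg_at(p4,portA), truck_at(t2,hub)}
  through step 1 (drive(t2,depot,hub)): drop {truck_at(t2,hub)}, keep {pkg_at(p4,portA)}, require {truck_at(t2,depot)}
    → {pkg_at(p4,portA), truck_at(t2,depot)}

== RESULT ==
["pkg_at(p4,portA)", "truck_at(t2,depot)"]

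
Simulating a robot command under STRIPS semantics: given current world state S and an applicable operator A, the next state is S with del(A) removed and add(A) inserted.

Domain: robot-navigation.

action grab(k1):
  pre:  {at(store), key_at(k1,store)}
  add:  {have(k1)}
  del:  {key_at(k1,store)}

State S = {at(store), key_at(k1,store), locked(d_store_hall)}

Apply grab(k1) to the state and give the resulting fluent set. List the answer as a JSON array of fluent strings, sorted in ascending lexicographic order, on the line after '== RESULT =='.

Progress:
  pre ⊆ S: {at(store), key_at(k1,store)} ⊆ S  — applicable
  S \ del = {at(store), locked(d_store_hall)}
  ∪ add   = {at(store), have(k1), locked(d_store_hall)}

== RESULT ==
["at(store)", "have(k1)", "locked(d_store_hall)"]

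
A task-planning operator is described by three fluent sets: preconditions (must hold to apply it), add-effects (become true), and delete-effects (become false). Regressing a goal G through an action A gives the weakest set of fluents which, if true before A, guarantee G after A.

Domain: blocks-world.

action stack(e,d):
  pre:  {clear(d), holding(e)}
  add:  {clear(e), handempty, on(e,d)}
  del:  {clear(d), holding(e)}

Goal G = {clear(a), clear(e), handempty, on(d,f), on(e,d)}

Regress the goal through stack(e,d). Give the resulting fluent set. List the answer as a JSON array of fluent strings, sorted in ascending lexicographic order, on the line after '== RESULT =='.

Compute (G \ add) ∪ pre:
  G ∩ del = {}  (empty — regression defined)
  G \ add = {clear(a), clear(e), handempty, on(d,f), on(e,d)} \ {clear(e), handempty, on(e,d)} = {clear(a), on(d,f)}
  ∪ pre   = {clear(a), on(d,f)} ∪ {clear(d), holding(e)}
          = {clear(a), clear(d), holding(e), on(d,f)}

== RESULT ==
["clear(a)", "clear(d)", "holding(e)", "on(d,f)"]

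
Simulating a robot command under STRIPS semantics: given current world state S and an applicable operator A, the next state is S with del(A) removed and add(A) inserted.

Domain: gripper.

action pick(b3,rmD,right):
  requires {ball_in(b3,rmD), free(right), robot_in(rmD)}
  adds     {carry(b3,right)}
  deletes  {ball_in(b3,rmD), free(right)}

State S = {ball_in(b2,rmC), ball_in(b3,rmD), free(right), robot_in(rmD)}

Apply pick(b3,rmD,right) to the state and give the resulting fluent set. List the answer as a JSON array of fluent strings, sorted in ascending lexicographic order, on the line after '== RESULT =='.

Compute (S \ del) ∪ add:
  pre ⊆ S: {ball_in(b3,rmD), free(right), robot_in(rmD)} ⊆ S  — applicable
  S \ del = {ball_in(b2,rmC), robot_in(rmD)}
  ∪ add   = {ball_in(b2,rmC), carry(b3,right), robot_in(rmD)}

== RESULT ==
["ball_in(b2,rmC)", "carry(b3,right)", "robot_in(rmD)"]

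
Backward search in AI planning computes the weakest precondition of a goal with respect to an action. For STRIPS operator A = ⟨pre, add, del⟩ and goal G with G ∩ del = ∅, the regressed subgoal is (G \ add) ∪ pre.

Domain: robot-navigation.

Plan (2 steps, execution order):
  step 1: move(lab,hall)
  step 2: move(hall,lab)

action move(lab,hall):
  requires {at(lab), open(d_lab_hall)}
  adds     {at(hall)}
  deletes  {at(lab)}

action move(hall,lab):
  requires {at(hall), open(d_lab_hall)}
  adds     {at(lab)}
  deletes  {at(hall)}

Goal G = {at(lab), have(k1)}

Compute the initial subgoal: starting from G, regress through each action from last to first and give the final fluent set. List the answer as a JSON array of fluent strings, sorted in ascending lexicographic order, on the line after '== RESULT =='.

Regress step by step:
  through step 2 (move(hall,lab)): drop {at(lab)}, keep {have(k1)}, require {at(hall), open(d_lab_hall)}
    → {at(hall), have(k1), open(d_lab_hall)}
  through step 1 (move(lab,hall)): drop {at(hall)}, keep {have(k1), open(d_lab_hall)}, require {at(lab), open(d_lab_hall)}
    → {at(lab), have(k1), open(d_lab_hall)}

== RESULT ==
["at(lab)", "have(k1)", "open(d_lab_hall)"]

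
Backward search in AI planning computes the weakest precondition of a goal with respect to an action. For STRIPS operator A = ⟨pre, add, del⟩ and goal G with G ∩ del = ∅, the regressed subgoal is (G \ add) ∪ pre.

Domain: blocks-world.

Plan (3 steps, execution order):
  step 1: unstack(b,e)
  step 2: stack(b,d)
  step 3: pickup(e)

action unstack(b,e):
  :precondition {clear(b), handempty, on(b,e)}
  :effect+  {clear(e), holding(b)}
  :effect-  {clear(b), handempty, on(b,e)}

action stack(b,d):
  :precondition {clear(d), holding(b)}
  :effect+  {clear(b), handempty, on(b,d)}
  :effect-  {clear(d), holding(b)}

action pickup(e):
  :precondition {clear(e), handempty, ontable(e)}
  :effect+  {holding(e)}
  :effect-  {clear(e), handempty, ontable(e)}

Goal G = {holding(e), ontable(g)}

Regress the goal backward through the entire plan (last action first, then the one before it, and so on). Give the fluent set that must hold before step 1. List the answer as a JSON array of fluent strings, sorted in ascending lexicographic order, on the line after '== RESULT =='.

Work backward from the goal:
  through step 3 (pickup(e)): drop {holding(e)}, keep {ontable(g)}, require {clear(e), handempty, ontable(e)}
    → {clear(e), handempty, ontable(e), ontable(g)}
  through step 2 (stack(b,d)): drop {handempty}, keep {clear(e), ontable(e), ontable(g)}, require {clear(d), holding(b)}
    → {clear(d), clear(e), holding(b), ontable(e), ontable(g)}
  through step 1 (unstack(b,e)): drop {clear(e), holding(b)}, keep {clear(d), ontable(e), ontable(g)}, require {clear(b), handempty, on(b,e)}
    → {clear(b), clear(d), handempty, on(b,e), ontable(e), ontable(g)}

== RESULT ==
["clear(b)", "clear(d)", "handempty", "on(b,e)", "ontable(e)", "ontable(g)"]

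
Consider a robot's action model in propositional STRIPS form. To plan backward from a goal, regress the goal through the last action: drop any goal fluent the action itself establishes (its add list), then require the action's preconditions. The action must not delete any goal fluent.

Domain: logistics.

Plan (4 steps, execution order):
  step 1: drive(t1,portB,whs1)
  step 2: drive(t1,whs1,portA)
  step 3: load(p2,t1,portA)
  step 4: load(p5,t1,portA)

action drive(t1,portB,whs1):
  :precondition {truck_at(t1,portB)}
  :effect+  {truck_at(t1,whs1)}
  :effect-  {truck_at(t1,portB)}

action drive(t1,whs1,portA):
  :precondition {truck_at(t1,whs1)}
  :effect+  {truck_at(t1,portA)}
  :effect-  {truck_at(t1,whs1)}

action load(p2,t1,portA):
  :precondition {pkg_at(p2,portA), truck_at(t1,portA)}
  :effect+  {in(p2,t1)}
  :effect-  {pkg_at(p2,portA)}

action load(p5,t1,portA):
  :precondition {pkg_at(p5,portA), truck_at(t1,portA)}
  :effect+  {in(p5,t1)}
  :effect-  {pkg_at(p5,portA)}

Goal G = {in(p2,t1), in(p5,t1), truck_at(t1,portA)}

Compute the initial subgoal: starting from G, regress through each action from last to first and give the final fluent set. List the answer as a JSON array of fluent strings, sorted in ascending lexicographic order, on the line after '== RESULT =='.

Work backward from the goal:
  through step 4 (load(p5,t1,portA)): drop {in(p5,t1)}, keep {in(p2,t1), truck_at(t1,portA)}, require {pkg_at(p5,portA), truck_at(t1,portA)}
    → {in(p2,t1), pkg_at(p5,portA), truck_at(t1,portA)}
  through step 3 (load(p2,t1,portA)): drop {in(p2,t1)}, keep {pkg_at(p5,portA), truck_at(t1,portA)}, require {pkg_at(p2,portA), truck_at(t1,portA)}
    → {pkg_at(p2,portA), pkg_at(p5,portA), truck_at(t1,portA)}
  through step 2 (drive(t1,whs1,portA)): drop {truck_at(t1,portA)}, keep {pkg_at(p2,portA), pkg_at(p5,portA)}, require {truck_at(t1,whs1)}
    → {pkg_at(p2,portA), pkg_at(p5,portA), truck_at(t1,whs1)}
  through step 1 (drive(t1,portB,whs1)): drop {truck_at(t1,whs1)}, keep {pkg_at(p2,portA), pkg_at(p5,portA)}, require {truck_at(t1,portB)}
    → {pkg_at(p2,portA), pkg_at(p5,portA), truck_at(t1,portB)}

== RESULT ==
["pkg_at(p2,portA)", "pkg_at(p5,portA)", "truck_at(t1,portB)"]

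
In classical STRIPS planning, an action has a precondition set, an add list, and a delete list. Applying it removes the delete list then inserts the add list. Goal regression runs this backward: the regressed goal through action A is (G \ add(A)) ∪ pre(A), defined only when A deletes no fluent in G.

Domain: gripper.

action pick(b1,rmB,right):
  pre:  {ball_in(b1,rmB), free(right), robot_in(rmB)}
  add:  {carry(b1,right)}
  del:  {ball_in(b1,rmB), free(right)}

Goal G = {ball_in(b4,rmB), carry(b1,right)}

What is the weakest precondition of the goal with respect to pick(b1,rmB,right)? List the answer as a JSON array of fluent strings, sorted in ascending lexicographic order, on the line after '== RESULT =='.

Compute (G \ add) ∪ pre:
  G ∩ del = {}  (empty — regression defined)
  G \ add = {ball_in(b4,rmB), carry(b1,right)} \ {carry(b1,right)} = {ball_in(b4,rmB)}
  ∪ pre   = {ball_in(b4,rmB)} ∪ {ball_in(b1,rmB), free(right), robot_in(rmB)}
          = {ball_in(b1,rmB), ball_in(b4,rmB), free(right), robot_in(rmB)}

== RESULT ==
["ball_in(b1,rmB)", "ball_in(b4,rmB)", "free(right)", "robot_in(rmB)"]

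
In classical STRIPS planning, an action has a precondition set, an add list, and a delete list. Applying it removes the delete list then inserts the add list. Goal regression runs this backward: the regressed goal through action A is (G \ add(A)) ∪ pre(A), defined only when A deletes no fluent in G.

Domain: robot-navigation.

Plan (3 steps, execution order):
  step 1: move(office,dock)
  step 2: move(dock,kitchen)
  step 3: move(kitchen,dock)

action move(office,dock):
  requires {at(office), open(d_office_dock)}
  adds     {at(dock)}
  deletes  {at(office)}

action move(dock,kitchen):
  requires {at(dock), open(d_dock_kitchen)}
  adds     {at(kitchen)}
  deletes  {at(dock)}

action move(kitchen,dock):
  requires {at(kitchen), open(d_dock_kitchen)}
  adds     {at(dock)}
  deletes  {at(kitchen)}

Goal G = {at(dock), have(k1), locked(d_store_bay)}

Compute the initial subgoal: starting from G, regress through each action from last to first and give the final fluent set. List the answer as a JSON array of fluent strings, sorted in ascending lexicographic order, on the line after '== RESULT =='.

Work backward from the goal:
  through step 3 (move(kitchen,dock)): drop {at(dock)}, keep {have(k1), locked(d_store_bay)}, require {at(kitchen), open(d_dock_kitchen)}
    → {at(kitchen), have(k1), locked(d_store_bay), open(d_dock_kitchen)}
  through step 2 (move(dock,kitchen)): drop {at(kitchen)}, keep {have(k1), locked(d_store_bay), open(d_dock_kitchen)}, require {at(dock), open(d_dock_kitchen)}
    → {at(dock), have(k1), locked(d_store_bay), open(d_dock_kitchen)}
  through step 1 (move(office,dock)): drop {at(dock)}, keep {have(k1), locked(d_store_bay), open(d_dock_kitchen)}, require {at(office), open(d_office_dock)}
    → {at(office), have(k1), locked(d_store_bay), open(d_dock_kitchen), open(d_office_dock)}

== RESULT ==
["at(office)", "have(k1)", "locked(d_store_bay)", "open(d_dock_kitchen)", "open(d_office_dock)"]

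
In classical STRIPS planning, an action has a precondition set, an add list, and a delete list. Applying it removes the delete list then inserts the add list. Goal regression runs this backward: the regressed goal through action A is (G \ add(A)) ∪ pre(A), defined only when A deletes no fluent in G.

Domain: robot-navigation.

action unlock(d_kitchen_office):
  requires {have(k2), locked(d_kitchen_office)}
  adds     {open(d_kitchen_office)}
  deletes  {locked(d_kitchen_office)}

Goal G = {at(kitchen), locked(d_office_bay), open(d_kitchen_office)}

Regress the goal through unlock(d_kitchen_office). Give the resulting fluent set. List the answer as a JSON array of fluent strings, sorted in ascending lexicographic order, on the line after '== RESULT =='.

Compute (G \ add) ∪ pre:
  G ∩ del = {}  (empty — regression defined)
  G \ add = {at(kitchen), locked(d_office_bay), open(d_kitchen_office)} \ {open(d_kitchen_office)} = {at(kitchen), locked(d_office_bay)}
  ∪ pre   = {at(kitchen), locked(d_office_bay)} ∪ {have(k2), locked(d_kitchen_office)}
          = {at(kitchen), have(k2), locked(d_kitchen_office), locked(d_office_bay)}

== RESULT ==
["at(kitchen)", "have(k2)", "locked(d_kitchen_office)", "locked(d_office_bay)"]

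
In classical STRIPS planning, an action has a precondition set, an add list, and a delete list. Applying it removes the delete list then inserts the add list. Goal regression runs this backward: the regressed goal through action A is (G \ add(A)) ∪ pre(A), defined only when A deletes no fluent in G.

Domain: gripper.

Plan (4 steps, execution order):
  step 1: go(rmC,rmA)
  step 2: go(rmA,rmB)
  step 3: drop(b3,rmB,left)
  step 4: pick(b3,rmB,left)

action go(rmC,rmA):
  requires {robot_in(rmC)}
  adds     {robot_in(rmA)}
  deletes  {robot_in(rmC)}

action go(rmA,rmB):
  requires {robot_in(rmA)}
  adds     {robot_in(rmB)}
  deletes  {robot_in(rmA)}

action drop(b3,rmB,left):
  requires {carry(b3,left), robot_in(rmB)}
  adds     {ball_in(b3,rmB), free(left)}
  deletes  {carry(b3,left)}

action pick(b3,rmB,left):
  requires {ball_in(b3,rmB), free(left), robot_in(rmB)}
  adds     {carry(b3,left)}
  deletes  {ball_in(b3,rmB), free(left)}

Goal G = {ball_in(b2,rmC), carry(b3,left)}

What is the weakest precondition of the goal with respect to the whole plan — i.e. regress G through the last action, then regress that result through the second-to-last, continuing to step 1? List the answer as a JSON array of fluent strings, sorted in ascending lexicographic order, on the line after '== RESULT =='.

Regress step by step:
  through step 4 (pick(b3,rmB,left)): drop {carry(b3,left)}, keep {ball_in(b2,rmC)}, require {ball_in(b3,rmB), free(left), robot_in(rmB)}
    → {ball_in(b2,rmC), ball_in(b3,rmB), free(left), robot_in(rmB)}
  through step 3 (drop(b3,rmB,left)): drop {ball_in(b3,rmB), free(left)}, keep {ball_in(b2,rmC), robot_in(rmB)}, require {carry(b3,left), robot_in(rmB)}
    → {ball_in(b2,rmC), carry(b3,left), robot_in(rmB)}
  through step 2 (go(rmA,rmB)): drop {robot_in(rmB)}, keep {ball_in(b2,rmC), carry(b3,left)}, require {robot_in(rmA)}
    → {ball_in(b2,rmC), carry(b3,left), robot_in(rmA)}
  through step 1 (go(rmC,rmA)): drop {robot_in(rmA)}, keep {ball_in(b2,rmC), carry(b3,left)}, require {robot_in(rmC)}
    → {ball_in(b2,rmC), carry(b3,left), robot_in(rmC)}

== RESULT ==
["ball_in(b2,rmC)", "carry(b3,left)", "robot_in(rmC)"]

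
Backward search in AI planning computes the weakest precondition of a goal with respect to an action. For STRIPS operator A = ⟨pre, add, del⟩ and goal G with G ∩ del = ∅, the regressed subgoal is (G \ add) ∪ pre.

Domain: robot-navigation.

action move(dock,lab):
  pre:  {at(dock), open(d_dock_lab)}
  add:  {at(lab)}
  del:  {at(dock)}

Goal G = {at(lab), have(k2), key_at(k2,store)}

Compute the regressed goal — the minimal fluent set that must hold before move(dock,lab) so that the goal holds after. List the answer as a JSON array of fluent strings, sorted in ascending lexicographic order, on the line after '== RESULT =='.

Compute (G \ add) ∪ pre:
  G ∩ del = {}  (empty — regression defined)
  G \ add = {at(lab), have(k2), key_at(k2,store)} \ {at(lab)} = {have(k2), key_at(k2,store)}
  ∪ pre   = {have(k2), key_at(k2,store)} ∪ {at(dock), open(d_dock_lab)}
          = {at(dock), have(k2), key_at(k2,store), open(d_dock_lab)}

== RESULT ==
["at(dock)", "have(k2)", "key_at(k2,store)", "open(d_dock_lab)"]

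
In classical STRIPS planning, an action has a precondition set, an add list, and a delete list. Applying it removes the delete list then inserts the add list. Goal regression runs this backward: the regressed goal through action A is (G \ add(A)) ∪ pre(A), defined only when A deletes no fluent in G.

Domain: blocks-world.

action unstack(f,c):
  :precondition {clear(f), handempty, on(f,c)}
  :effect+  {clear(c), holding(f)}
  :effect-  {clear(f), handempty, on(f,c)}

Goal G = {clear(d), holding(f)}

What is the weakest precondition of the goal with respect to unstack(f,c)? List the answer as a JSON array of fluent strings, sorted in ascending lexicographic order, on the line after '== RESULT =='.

Regress:
  G ∩ del = {}  (empty — regression defined)
  G \ add = {clear(d), holding(f)} \ {clear(c), holding(f)} = {clear(d)}
  ∪ pre   = {clear(d)} ∪ {clear(f), handempty, on(f,c)}
          = {clear(d), clear(f), handempty, on(f,c)}

== RESULT ==
["clear(d)", "clear(f)", "handempty", "on(f,c)"]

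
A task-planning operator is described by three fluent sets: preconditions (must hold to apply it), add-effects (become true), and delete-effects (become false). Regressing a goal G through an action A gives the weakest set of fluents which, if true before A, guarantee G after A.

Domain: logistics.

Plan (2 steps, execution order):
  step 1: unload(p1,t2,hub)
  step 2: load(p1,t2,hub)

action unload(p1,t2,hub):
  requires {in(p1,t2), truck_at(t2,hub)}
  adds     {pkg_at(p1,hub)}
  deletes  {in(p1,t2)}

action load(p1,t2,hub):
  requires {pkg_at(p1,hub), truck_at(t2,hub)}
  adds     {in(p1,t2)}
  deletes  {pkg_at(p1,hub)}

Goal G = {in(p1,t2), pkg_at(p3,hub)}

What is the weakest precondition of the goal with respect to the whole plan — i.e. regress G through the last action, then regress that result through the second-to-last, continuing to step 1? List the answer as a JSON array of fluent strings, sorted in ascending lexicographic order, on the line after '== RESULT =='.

Work backward from the goal:
  through step 2 (load(p1,t2,hub)): drop {in(p1,t2)}, keep {pkg_at(p3,hub)}, require {pkg_at(p1,hub), truck_at(t2,hub)}
    → {pkg_at(p1,hub), pkg_at(p3,hub), truck_at(t2,hub)}
  through step 1 (unload(p1,t2,hub)): drop {pkg_at(p1,hub)}, keep {pkg_at(p3,hub), truck_at(t2,hub)}, require {in(p1,t2), truck_at(t2,hub)}
    → {in(p1,t2), pkg_at(p3,hub), truck_at(t2,hub)}

== RESULT ==
["in(p1,t2)", "pkg_at(p3,hub)", "truck_at(t2,hub)"]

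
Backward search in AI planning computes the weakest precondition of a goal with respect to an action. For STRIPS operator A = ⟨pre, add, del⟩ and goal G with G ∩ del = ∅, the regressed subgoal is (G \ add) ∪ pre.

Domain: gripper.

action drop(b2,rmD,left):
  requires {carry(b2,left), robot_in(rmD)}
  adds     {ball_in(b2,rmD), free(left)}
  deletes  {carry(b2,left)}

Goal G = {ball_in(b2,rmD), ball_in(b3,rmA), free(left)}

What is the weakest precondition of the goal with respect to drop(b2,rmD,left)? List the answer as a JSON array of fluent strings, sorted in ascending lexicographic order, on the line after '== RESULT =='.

Regress:
  G ∩ del = {}  (empty — regression defined)
  G \ add = {ball_in(b2,rmD), ball_in(b3,rmA), free(left)} \ {ball_in(b2,rmD), free(left)} = {ball_in(b3,rmA)}
  ∪ pre   = {ball_in(b3,rmA)} ∪ {carry(b2,left), robot_in(rmD)}
          = {ball_in(b3,rmA), carry(b2,left), robot_in(rmD)}

== RESULT ==
["ball_in(b3,rmA)", "carry(b2,left)", "robot_in(rmD)"]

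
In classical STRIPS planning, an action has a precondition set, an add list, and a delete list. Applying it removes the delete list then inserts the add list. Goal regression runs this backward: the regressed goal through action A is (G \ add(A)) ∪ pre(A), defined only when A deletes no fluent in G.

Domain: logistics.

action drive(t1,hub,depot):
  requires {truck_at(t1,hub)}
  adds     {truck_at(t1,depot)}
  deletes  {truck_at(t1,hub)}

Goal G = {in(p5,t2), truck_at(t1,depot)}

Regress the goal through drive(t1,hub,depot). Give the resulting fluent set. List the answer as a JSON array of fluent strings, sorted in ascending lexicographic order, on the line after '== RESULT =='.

Compute (G \ add) ∪ pre:
  G ∩ del = {}  (empty — regression defined)
  G \ add = {in(p5,t2), truck_at(t1,depot)} \ {truck_at(t1,depot)} = {in(p5,t2)}
  ∪ pre   = {in(p5,t2)} ∪ {truck_at(t1,hub)}
          = {in(p5,t2), truck_at(t1,hub)}

== RESULT ==
["in(p5,t2)", "truck_at(t1,hub)"]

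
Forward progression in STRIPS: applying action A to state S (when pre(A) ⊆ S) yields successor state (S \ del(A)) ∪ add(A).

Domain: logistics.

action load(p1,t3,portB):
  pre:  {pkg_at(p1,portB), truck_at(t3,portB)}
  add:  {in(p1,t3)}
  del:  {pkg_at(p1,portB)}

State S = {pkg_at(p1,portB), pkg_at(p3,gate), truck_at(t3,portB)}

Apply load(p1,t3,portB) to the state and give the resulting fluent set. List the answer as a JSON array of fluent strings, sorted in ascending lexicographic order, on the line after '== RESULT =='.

Compute (S \ del) ∪ add:
  pre ⊆ S: {pkg_at(p1,portB), truck_at(t3,portB)} ⊆ S  — applicable
  S \ del = {pkg_at(p3,gate), truck_at(t3,portB)}
  ∪ add   = {in(p1,t3), pkg_at(p3,gate), truck_at(t3,portB)}

== RESULT ==
["in(p1,t3)", "pkg_at(p3,gate)", "truck_at(t3,portB)"]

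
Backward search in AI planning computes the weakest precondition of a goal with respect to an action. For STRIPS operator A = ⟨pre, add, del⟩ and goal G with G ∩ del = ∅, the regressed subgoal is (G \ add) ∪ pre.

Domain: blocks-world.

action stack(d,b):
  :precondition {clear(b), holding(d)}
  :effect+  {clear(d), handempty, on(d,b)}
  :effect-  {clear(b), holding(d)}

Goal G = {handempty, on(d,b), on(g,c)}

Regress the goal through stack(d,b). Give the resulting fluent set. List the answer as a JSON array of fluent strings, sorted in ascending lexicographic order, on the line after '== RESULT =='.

Regress:
  G ∩ del = {}  (empty — regression defined)
  G \ add = {handempty, on(d,b), on(g,c)} \ {clear(d), handempty, on(d,b)} = {on(g,c)}
  ∪ pre   = {on(g,c)} ∪ {clear(b), holding(d)}
          = {clear(b), holding(d), on(g,c)}

== RESULT ==
["clear(b)", "holding(d)", "on(g,c)"]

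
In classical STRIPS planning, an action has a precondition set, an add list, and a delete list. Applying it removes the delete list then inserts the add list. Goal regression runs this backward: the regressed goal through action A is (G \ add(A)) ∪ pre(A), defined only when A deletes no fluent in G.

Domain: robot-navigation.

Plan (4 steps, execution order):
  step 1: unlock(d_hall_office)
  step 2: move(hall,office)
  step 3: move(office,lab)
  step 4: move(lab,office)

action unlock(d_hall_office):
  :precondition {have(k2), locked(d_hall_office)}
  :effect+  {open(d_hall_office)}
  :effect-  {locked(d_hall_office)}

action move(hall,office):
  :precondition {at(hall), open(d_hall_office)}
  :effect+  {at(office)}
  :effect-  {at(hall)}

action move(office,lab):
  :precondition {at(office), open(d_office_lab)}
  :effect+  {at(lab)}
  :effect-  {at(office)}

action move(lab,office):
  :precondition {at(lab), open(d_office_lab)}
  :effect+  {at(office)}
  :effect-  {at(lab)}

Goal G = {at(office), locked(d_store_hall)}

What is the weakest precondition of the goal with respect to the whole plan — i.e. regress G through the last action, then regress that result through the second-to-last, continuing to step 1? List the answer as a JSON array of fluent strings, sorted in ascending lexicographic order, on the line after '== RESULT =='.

Work backward from the goal:
  through step 4 (move(lab,office)): drop {at(office)}, keep {locked(d_store_hall)}, require {at(lab), open(d_office_lab)}
    → {at(lab), locked(d_store_hall), open(d_office_lab)}
  through step 3 (move(office,lab)): drop {at(lab)}, keep {locked(d_store_hall), open(d_office_lab)}, require {at(office), open(d_office_lab)}
    → {at(office), locked(d_store_hall), open(d_office_lab)}
  through step 2 (move(hall,office)): drop {at(office)}, keep {locked(d_store_hall), open(d_office_lab)}, require {at(hall), open(d_hall_office)}
    → {at(hall), locked(d_store_hall), open(d_hall_office), open(d_office_lab)}
  through step 1 (unlock(d_hall_office)): drop {open(d_hall_office)}, keep {at(hall), locked(d_store_hall), open(d_office_lab)}, require {have(k2), locked(d_hall_office)}
    → {at(hall), have(k2), locked(d_hall_office), locked(d_store_hall), open(d_office_lab)}

== RESULT ==
["at(hall)", "have(k2)", "locked(d_hall_office)", "locked(d_store_hall)", "open(d_office_lab)"]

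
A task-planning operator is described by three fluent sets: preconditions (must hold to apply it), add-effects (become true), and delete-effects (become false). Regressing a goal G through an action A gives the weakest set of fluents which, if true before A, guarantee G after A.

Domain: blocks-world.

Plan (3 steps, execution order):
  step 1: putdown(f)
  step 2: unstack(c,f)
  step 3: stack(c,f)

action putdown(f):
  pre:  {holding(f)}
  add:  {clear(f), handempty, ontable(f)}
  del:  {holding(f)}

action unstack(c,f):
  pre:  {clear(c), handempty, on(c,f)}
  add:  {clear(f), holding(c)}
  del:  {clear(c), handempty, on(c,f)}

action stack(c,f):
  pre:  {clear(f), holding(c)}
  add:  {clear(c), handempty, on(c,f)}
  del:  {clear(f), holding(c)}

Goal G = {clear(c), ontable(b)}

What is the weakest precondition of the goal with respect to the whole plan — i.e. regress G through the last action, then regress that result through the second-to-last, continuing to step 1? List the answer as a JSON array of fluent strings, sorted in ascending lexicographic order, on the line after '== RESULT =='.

Regress step by step:
  through step 3 (stack(c,f)): drop {clear(c)}, keep {ontable(b)}, require {clear(f), holding(c)}
    → {clear(f), holding(c), ontable(b)}
  through step 2 (unstack(c,f)): drop {clear(f), holding(c)}, keep {ontable(b)}, require {clear(c), handempty, on(c,f)}
    → {clear(c), handempty, on(c,f), ontable(b)}
  through step 1 (putdown(f)): drop {handempty}, keep {clear(c), on(c,f), ontable(b)}, require {holding(f)}
    → {clear(c), holding(f), on(c,f), ontable(b)}

== RESULT ==
["clear(c)", "holding(f)", "on(c,f)", "ontable(b)"]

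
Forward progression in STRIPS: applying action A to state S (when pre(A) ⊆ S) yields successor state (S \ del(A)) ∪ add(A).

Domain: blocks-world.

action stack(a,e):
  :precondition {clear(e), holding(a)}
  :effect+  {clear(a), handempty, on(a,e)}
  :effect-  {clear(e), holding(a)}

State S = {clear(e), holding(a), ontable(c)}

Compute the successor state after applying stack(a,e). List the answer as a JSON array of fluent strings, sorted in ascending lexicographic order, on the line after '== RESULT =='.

Compute (S \ del) ∪ add:
  pre ⊆ S: {clear(e), holding(a)} ⊆ S  — applicable
  S \ del = {ontable(c)}
  ∪ add   = {clear(a), handempty, on(a,e), ontable(c)}

== RESULT ==
["clear(a)", "handempty", "on(a,e)", "ontable(c)"]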